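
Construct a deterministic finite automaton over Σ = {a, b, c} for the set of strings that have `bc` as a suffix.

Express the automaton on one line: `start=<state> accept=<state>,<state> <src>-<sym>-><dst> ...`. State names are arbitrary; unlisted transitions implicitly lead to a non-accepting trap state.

Let each state record the length of the longest suffix of the input read so far that is also a prefix of `bc`. s1 means the last symbol is `b`; s2 means the last 2 symbols are `bc`. Accept only at s2, where the string currently ends in `bc`.
        a   b   c  
>  s0   s0  s1  s0 
   s1   s0  s1  s2 
 * s2   s0  s1  s0 
(> = start, * = accepting)

start=s0 accept=s2 s0-a->s0 s0-b->s1 s0-c->s0 s1-a->s0 s1-b->s1 s1-c->s2 s2-a->s0 s2-b->s1 s2-c->s0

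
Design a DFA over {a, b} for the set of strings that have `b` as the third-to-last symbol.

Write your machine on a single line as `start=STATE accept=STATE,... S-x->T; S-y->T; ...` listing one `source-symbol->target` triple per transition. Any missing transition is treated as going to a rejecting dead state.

Because acceptance depends on a position counted from the end, the machine has to buffer the most recent 3 symbols. Make each state the string of the last up-to-3 symbols read; on input `x` shift the window left and append `x`. Accept when the buffered window has length 3 and begins with `b`.
          a    b  
>  s0     s1   s2 
   s1     s3   s4 
   s2     s5   s6 
   s3     s7   s8 
   s4     s9  s10 
   s5    s11  s12 
   s6    s13  s14 
   s7     s7   s8 
   s8     s9  s10 
   s9    s11  s12 
   s10   s13  s14 
 * s11    s7   s8 
 * s12    s9  s10 
 * s13   s11  s12 
 * s14   s13  s14 
(> = start, * = accepting)

start=s0; accept=s11,s12,s13,s14; s0-a->s1; s0-b->s2; s1-a->s3; s1-b->s4; s2-a->s5; s2-b->s6; s3-a->s7; s3-b->s8; s4-a->s9; s4-b->s10; s5-a->s11; s5-b->s12; s6-a->s13; s6-b->s14; s7-a->s7; s7-b->s8; s8-a->s9; s8-b->s10; s9-a->s11; s9-b->s12; s10-a->s13; s10-b->s14; s11-a->s7; s11-b->s8; s12-a->s9; s12-b->s10; s13-a->s11; s13-b->s12; s14-a->s13; s14-b->s14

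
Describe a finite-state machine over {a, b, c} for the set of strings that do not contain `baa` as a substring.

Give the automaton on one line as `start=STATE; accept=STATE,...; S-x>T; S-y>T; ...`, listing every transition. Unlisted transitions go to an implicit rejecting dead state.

This is the complement of 'contains `baa`'. Use the same substring-matching states — q0 through q3 holding how much of `baa` has just been matched — but flip the accepting set: everything except the trap q3 accepts.
A 4-state machine:
        a   b   c  
>* q0   q0  q1  q0 
 * q1   q2  q1  q0 
 * q2   q3  q1  q0 
   q3   q3  q3  q3 
(> = start, * = accepting)

start=q0; accept=q0,q1,q2; q0-a>q0; q0-b>q1; q0-c>q0; q1-a>q2; q1-b>q1; q1-c>q0; q2-a>q3; q2-b>q1; q2-c>q0; q3-a>q3; q3-b>q3; q3-c>q3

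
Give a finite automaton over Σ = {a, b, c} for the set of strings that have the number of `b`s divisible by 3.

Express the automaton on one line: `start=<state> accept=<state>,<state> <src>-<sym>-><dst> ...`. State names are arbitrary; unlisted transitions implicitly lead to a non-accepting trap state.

start=q0 accept=q0 q0-a->q0 q0-b->q1 q0-c->q0 q1-a->q1 q1-b->q2 q1-c->q1 q2-a->q2 q2-b->q0 q2-c->q2

Keep the running count of `b`s modulo 3: each `b` advances along the cycle q0 → q1 → q2 → q0 while other symbols loop. Accept at q0.
With 3 states:
        a   b   c  
>* q0   q0  q1  q0 
   q1   q1  q2  q1 
   q2   q2  q0  q2 
(> = start, * = accepting)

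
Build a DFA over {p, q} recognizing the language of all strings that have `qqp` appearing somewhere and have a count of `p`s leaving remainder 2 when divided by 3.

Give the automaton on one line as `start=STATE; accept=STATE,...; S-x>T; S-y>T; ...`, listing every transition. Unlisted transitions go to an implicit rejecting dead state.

Run two small machines in parallel and take their product. One (4 states) tracks whether and how much of `qqp` has been seen; the other (3 states) tracks the count of `p`s modulo 3. Each combined state is a pair, one component from each; accept when both components accept. Equivalent product states are then merged.
With 10 states:
        p   q  
>  s0   s1  s2 
   s1   s3  s4 
   s2   s1  s5 
   s3   s0  s6 
   s4   s3  s7 
   s5   s7  s5 
   s6   s0  s8 
   s7   s9  s7 
   s8   s5  s8 
 * s9   s5  s9 
(> = start, * = accepting)

start=s0; accept=s9; s0-p>s1; s0-q>s2; s1-p>s3; s1-q>s4; s2-p>s1; s2-q>s5; s3-p>s0; s3-q>s6; s4-p>s3; s4-q>s7; s5-p>s7; s5-q>s5; s6-p>s0; s6-q>s8; s7-p>s9; s7-q>s7; s8-p>s5; s8-q>s8; s9-p>s5; s9-q>s9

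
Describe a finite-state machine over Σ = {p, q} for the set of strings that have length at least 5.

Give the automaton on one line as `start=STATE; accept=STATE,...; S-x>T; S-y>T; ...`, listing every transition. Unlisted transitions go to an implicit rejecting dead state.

start=s0; accept=s5,s6; s0-p>s1; s0-q>s1; s1-p>s2; s1-q>s2; s2-p>s3; s2-q>s3; s3-p>s4; s3-q>s4; s4-p>s5; s4-q>s5; s5-p>s6; s5-q>s6; s6-p>s6; s6-q>s6

Count input length up to 6: every symbol moves from s0 toward s6, which means 'more than 5' and absorbs. Accept from {s5, s6}.
A 7-state machine:
        p   q  
>  s0   s1  s1 
   s1   s2  s2 
   s2   s3  s3 
   s3   s4  s4 
   s4   s5  s5 
 * s5   s6  s6 
 * s6   s6  s6 
(> = start, * = accepting)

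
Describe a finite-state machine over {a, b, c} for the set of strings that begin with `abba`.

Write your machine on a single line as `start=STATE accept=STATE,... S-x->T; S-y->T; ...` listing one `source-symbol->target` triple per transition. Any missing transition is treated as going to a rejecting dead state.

start=S0; accept=S4; S0-a->S1; S0-b->S5; S0-c->S5; S1-a->S5; S1-b->S2; S1-c->S5; S2-a->S5; S2-b->S3; S2-c->S5; S3-a->S4; S3-b->S5; S3-c->S5; S4-a->S4; S4-b->S4; S4-c->S4; S5-a->S5; S5-b->S5; S5-c->S5

Check the first 4 symbols one by one: S0 through S3 record how many have matched `abba` so far; any wrong symbol goes to the dead state S5. After all 4 match we enter the accepting sink S4.
A 6-state machine:
        a   b   c  
>  S0   S1  S5  S5 
   S1   S5  S2  S5 
   S2   S5  S3  S5 
   S3   S4  S5  S5 
 * S4   S4  S4  S4 
   S5   S5  S5  S5 
(> = start, * = accepting)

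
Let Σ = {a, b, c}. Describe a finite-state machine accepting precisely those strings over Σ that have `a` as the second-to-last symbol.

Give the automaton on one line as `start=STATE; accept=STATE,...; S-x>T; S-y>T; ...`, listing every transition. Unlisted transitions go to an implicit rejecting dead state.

start=S0; accept=S4,S5,S6; S0-a>S1; S0-b>S2; S0-c>S3; S1-a>S4; S1-b>S5; S1-c>S6; S2-a>S7; S2-b>S8; S2-c>S9; S3-a>S10; S3-b>S11; S3-c>S12; S4-a>S4; S4-b>S5; S4-c>S6; S5-a>S7; S5-b>S8; S5-c>S9; S6-a>S10; S6-b>S11; S6-c>S12; S7-a>S4; S7-b>S5; S7-c>S6; S8-a>S7; S8-b>S8; S8-c>S9; S9-a>S10; S9-b>S11; S9-c>S12; S10-a>S4; S10-b>S5; S10-c>S6; S11-a>S7; S11-b>S8; S11-c>S9; S12-a>S10; S12-b>S11; S12-c>S12

Because acceptance depends on a position counted from the end, the machine has to buffer the most recent 2 symbols. Make each state the string of the last up-to-2 symbols read; on input `x` shift the window left and append `x`. Accept when the buffered window has length 2 and begins with `a`.
          a    b    c  
>  S0     S1   S2   S3 
   S1     S4   S5   S6 
   S2     S7   S8   S9 
   S3    S10  S11  S12 
 * S4     S4   S5   S6 
 * S5     S7   S8   S9 
 * S6    S10  S11  S12 
   S7     S4   S5   S6 
   S8     S7   S8   S9 
   S9    S10  S11  S12 
   S10    S4   S5   S6 
   S11    S7   S8   S9 
   S12   S10  S11  S12 
(> = start, * = accepting)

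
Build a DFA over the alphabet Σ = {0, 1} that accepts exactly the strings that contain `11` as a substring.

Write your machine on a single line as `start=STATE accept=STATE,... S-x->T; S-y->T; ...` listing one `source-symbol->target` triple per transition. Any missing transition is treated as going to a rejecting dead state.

Track how much of `11` has been matched so far: state A is no progress, C is the absorbing accept state reached once `11` has occurred. Intermediate states record partial matches; on a mismatch, fall back to the longest reusable overlap.
With 3 states:
       0  1 
>  A   A  B 
   B   A  C 
 * C   C  C 
(> = start, * = accepting)

start=A; accept=C; A-0->A; A-1->B; B-0->A; B-1->C; C-0->C; C-1->C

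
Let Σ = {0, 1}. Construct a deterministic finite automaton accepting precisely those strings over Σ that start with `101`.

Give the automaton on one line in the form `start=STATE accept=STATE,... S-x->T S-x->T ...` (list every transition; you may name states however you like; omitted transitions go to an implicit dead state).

start=s0 accept=s3 s0-0->s4 s0-1->s1 s1-0->s2 s1-1->s4 s2-0->s4 s2-1->s3 s3-0->s3 s3-1->s3 s4-0->s4 s4-1->s4

Check the first 3 symbols one by one: s0 through s2 record how many have matched `101` so far; any wrong symbol goes to the dead state s4. After all 3 match we enter the accepting sink s3.
        0   1  
>  s0   s4  s1 
   s1   s2  s4 
   s2   s4  s3 
 * s3   s3  s3 
   s4   s4  s4 
(> = start, * = accepting)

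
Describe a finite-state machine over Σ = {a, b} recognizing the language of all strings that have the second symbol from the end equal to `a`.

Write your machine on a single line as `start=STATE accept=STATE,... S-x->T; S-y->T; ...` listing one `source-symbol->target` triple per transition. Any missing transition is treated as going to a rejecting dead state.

A DFA must remember the last 2 symbols (since which symbol is second-to-last isn't known until the input ends). Use one state per possible window of the last ≤2 symbols; accept from those whose window starts with `a`.
7 states suffice.
        a   b  
>  q0   q1  q2 
   q1   q3  q4 
   q2   q5  q6 
 * q3   q3  q4 
 * q4   q5  q6 
   q5   q3  q4 
   q6   q5  q6 
(> = start, * = accepting)

start=q0; accept=q3,q4; q0-a->q1; q0-b->q2; q1-a->q3; q1-b->q4; q2-a->q5; q2-b->q6; q3-a->q3; q3-b->q4; q4-a->q5; q4-b->q6; q5-a->q3; q5-b->q4; q6-a->q5; q6-b->q6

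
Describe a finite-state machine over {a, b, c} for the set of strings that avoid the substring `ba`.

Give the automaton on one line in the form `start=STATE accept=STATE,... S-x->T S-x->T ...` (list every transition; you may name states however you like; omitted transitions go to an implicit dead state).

start=S0 accept=S0,S1 S0-a->S0 S0-b->S1 S0-c->S0 S1-a->S2 S1-b->S1 S1-c->S0 S2-a->S2 S2-b->S2 S2-c->S2

This is the complement of 'contains `ba`'. Use the same substring-matching states — S0 through S2 holding how much of `ba` has just been matched — but flip the accepting set: everything except the trap S2 accepts.
3 states suffice.
        a   b   c  
>* S0   S0  S1  S0 
 * S1   S2  S1  S0 
   S2   S2  S2  S2 
(> = start, * = accepting)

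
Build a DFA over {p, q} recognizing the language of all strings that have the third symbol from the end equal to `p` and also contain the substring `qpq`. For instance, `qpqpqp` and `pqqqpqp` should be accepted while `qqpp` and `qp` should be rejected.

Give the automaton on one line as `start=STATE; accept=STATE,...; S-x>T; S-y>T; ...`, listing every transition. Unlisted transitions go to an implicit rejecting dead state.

start=s0; accept=s4,s5,s9,s10; s0-p>s0; s0-q>s1; s1-p>s2; s1-q>s1; s2-p>s0; s2-q>s3; s3-p>s4; s3-q>s5; s4-p>s6; s4-q>s3; s5-p>s7; s5-q>s8; s6-p>s9; s6-q>s10; s7-p>s6; s7-q>s3; s8-p>s7; s8-q>s8; s9-p>s9; s9-q>s10; s10-p>s4; s10-q>s5

Build one automaton per condition and run them in lockstep. The first has 15 states tracking the last 3 symbols read; the second has 4 states tracking whether and how much of `qpq` has been seen. A product state is a pair (one from each), accepting exactly when both do. Minimizing collapses redundant product states.
An 11-state machine:
          p    q  
>  s0     s0   s1 
   s1     s2   s1 
   s2     s0   s3 
   s3     s4   s5 
 * s4     s6   s3 
 * s5     s7   s8 
   s6     s9  s10 
   s7     s6   s3 
   s8     s7   s8 
 * s9     s9  s10 
 * s10    s4   s5 
(> = start, * = accepting)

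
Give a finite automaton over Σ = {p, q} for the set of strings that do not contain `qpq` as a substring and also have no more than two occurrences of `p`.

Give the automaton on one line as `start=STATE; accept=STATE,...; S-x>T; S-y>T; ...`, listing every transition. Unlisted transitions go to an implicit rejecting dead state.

start=S0; accept=S0,S1,S2,S3,S4,S5,S7; S0-p>S1; S0-q>S2; S1-p>S3; S1-q>S4; S2-p>S5; S2-q>S2; S3-p>S6; S3-q>S3; S4-p>S7; S4-q>S4; S5-p>S3; S5-q>S6; S6-p>S6; S6-q>S6; S7-p>S6; S7-q>S6

Run two small machines in parallel and take their product. One (4 states) tracks partial matches of the forbidden pattern `qpq`; the other (4 states) tracks the count of `p`s, saturating at 3. Each combined state is a pair, one component from each; accept when both components accept. Equivalent product states are then merged.
An 8-state machine:
        p   q  
>* S0   S1  S2 
 * S1   S3  S4 
 * S2   S5  S2 
 * S3   S6  S3 
 * S4   S7  S4 
 * S5   S3  S6 
   S6   S6  S6 
 * S7   S6  S6 
(> = start, * = accepting)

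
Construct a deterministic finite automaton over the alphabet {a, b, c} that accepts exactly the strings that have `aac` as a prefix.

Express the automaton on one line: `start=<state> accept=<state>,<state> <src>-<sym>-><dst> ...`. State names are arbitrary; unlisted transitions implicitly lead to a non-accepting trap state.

Walk along `aac` while the input agrees: from s0 take `a` to s1, and so on. Any deviation drops to the rejecting sink s4. Once s3 is reached the prefix is confirmed and every continuation is accepted.
A 5-state machine:
        a   b   c  
>  s0   s1  s4  s4 
   s1   s2  s4  s4 
   s2   s4  s4  s3 
 * s3   s3  s3  s3 
   s4   s4  s4  s4 
(> = start, * = accepting)

start=s0 accept=s3 s0-a->s1 s0-b->s4 s0-c->s4 s1-a->s2 s1-b->s4 s1-c->s4 s2-a->s4 s2-b->s4 s2-c->s3 s3-a->s3 s3-b->s3 s3-c->s3 s4-a->s4 s4-b->s4 s4-c->s4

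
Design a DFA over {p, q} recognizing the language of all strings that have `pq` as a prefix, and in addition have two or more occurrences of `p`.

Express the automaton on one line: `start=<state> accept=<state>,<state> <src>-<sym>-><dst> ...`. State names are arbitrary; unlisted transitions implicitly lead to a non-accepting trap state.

Handle the two conditions separately and then intersect. One (4 states) tracks whether the input so far still matches the prefix `pq`; the other (4 states) tracks the count of `p`s, saturating at 3. Each combined state is a pair, one component from each; accept when both components accept. After merging equivalent states the machine shrinks.
A 5-state machine:
       p  q 
>  A   B  C 
   B   C  D 
   C   C  C 
   D   E  D 
 * E   E  E 
(> = start, * = accepting)

start=A accept=E A-p->B A-q->C B-p->C B-q->D C-p->C C-q->C D-p->E D-q->D E-p->E E-q->E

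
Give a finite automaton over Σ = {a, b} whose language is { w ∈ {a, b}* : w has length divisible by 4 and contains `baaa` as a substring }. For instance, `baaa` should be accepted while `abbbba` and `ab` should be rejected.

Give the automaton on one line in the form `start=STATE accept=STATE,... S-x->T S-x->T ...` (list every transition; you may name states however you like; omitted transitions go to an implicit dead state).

start=s0 accept=s13 s0-a->s1 s0-b->s2 s1-a->s3 s1-b->s4 s2-a->s5 s2-b->s4 s3-a->s6 s3-b->s7 s4-a->s8 s4-b->s7 s5-a->s9 s5-b->s7 s6-a->s0 s6-b->s10 s7-a->s11 s7-b->s10 s8-a->s12 s8-b->s10 s9-a->s13 s9-b->s10 s10-a->s14 s10-b->s2 s11-a->s15 s11-b->s2 s12-a->s16 s12-b->s2 s13-a->s16 s13-b->s16 s14-a->s17 s14-b->s4 s15-a->s18 s15-b->s4 s16-a->s18 s16-b->s18 s17-a->s19 s17-b->s7 s18-a->s19 s18-b->s19 s19-a->s13 s19-b->s13

Handle the two conditions separately and then intersect. One (4 states) tracks the input length modulo 4; the other (5 states) tracks whether and how much of `baaa` has been seen. Each combined state is a pair, one component from each; accept when both components accept.
20 states suffice.
          a    b  
>  s0     s1   s2 
   s1     s3   s4 
   s2     s5   s4 
   s3     s6   s7 
   s4     s8   s7 
   s5     s9   s7 
   s6     s0  s10 
   s7    s11  s10 
   s8    s12  s10 
   s9    s13  s10 
   s10   s14   s2 
   s11   s15   s2 
   s12   s16   s2 
 * s13   s16  s16 
   s14   s17   s4 
   s15   s18   s4 
   s16   s18  s18 
   s17   s19   s7 
   s18   s19  s19 
   s19   s13  s13 
(> = start, * = accepting)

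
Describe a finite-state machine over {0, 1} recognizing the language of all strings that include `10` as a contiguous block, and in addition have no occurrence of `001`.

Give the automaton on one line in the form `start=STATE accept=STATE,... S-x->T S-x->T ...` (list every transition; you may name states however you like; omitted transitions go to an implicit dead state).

Handle the two conditions separately and then intersect. The first has 3 states tracking whether and how much of `10` has been seen; the second has 4 states tracking partial matches of the forbidden pattern `001`. A product state is a pair (one from each), accepting exactly when both do.
A 9-state machine:
        0   1  
>  s0   s1  s2 
   s1   s3  s2 
   s2   s4  s2 
   s3   s3  s5 
 * s4   s6  s7 
   s5   s8  s5 
 * s6   s6  s8 
 * s7   s4  s7 
   s8   s8  s8 
(> = start, * = accepting)

start=s0 accept=s4,s6,s7 s0-0->s1 s0-1->s2 s1-0->s3 s1-1->s2 s2-0->s4 s2-1->s2 s3-0->s3 s3-1->s5 s4-0->s6 s4-1->s7 s5-0->s8 s5-1->s5 s6-0->s6 s6-1->s8 s7-0->s4 s7-1->s7 s8-0->s8 s8-1->s8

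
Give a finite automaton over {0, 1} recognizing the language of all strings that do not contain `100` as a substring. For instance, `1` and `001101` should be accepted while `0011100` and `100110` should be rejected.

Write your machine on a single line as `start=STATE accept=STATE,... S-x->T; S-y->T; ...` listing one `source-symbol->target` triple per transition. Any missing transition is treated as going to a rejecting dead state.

start=S0; accept=S0,S1,S2; S0-0->S0; S0-1->S1; S1-0->S2; S1-1->S1; S2-0->S3; S2-1->S1; S3-0->S3; S3-1->S3

This is the complement of 'contains `100`'. Use the same substring-matching states — S0 through S3 holding how much of `100` has just been matched — but flip the accepting set: everything except the trap S3 accepts.
        0   1  
>* S0   S0  S1 
 * S1   S2  S1 
 * S2   S3  S1 
   S3   S3  S3 
(> = start, * = accepting)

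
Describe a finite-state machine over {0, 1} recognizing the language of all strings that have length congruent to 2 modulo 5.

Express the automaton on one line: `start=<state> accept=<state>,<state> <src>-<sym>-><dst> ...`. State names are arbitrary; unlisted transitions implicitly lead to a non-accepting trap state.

Count input length modulo 5: every symbol advances one step around the cycle A → B → C → D → E → A. Accept at C.
A 5-state machine:
       0  1 
>  A   B  B 
   B   C  C 
 * C   D  D 
   D   E  E 
   E   A  A 
(> = start, * = accepting)

start=A accept=C A-0->B A-1->B B-0->C B-1->C C-0->D C-1->D D-0->E D-1->E E-0->A E-1->A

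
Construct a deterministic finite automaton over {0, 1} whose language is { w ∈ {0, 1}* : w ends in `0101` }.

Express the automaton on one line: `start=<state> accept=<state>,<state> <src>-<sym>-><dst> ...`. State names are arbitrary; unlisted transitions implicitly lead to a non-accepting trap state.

Remember how much of `0101` the current input suffix matches. State s0 means no match yet; s1 means the last symbol is `0`; s2 means the last 2 symbols are `01`; s3 means the last 3 symbols are `010`; s4 means the last 4 symbols are `0101`. Only s4 accepts. On a mismatch, fall back to the longest proper suffix that is still a prefix of `0101`.
        0   1  
>  s0   s1  s0 
   s1   s1  s2 
   s2   s3  s0 
   s3   s1  s4 
 * s4   s3  s0 
(> = start, * = accepting)

start=s0 accept=s4 s0-0->s1 s0-1->s0 s1-0->s1 s1-1->s2 s2-0->s3 s2-1->s0 s3-0->s1 s3-1->s4 s4-0->s3 s4-1->s0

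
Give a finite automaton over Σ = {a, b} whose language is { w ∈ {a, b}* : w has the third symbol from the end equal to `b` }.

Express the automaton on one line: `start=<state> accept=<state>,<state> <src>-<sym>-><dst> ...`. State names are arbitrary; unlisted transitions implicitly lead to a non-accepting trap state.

start=s0 accept=s11,s12,s13,s14 s0-a->s1 s0-b->s2 s1-a->s3 s1-b->s4 s2-a->s5 s2-b->s6 s3-a->s7 s3-b->s8 s4-a->s9 s4-b->s10 s5-a->s11 s5-b->s12 s6-a->s13 s6-b->s14 s7-a->s7 s7-b->s8 s8-a->s9 s8-b->s10 s9-a->s11 s9-b->s12 s10-a->s13 s10-b->s14 s11-a->s7 s11-b->s8 s12-a->s9 s12-b->s10 s13-a->s11 s13-b->s12 s14-a->s13 s14-b->s14

Because acceptance depends on a position counted from the end, the machine has to buffer the most recent 3 symbols. Make each state the string of the last up-to-3 symbols read; on input `x` shift the window left and append `x`. Accept when the buffered window has length 3 and begins with `b`.
          a    b  
>  s0     s1   s2 
   s1     s3   s4 
   s2     s5   s6 
   s3     s7   s8 
   s4     s9  s10 
   s5    s11  s12 
   s6    s13  s14 
   s7     s7   s8 
   s8     s9  s10 
   s9    s11  s12 
   s10   s13  s14 
 * s11    s7   s8 
 * s12    s9  s10 
 * s13   s11  s12 
 * s14   s13  s14 
(> = start, * = accepting)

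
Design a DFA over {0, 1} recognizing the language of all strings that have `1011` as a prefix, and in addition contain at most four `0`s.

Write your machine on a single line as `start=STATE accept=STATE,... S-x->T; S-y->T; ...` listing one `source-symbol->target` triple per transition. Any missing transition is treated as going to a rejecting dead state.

start=s0; accept=s9,s11,s12,s13; s0-0->s1; s0-1->s2; s1-0->s3; s1-1->s1; s2-0->s4; s2-1->s5; s3-0->s6; s3-1->s3; s4-0->s3; s4-1->s7; s5-0->s1; s5-1->s5; s6-0->s8; s6-1->s6; s7-0->s3; s7-1->s9; s8-0->s10; s8-1->s8; s9-0->s11; s9-1->s9; s10-0->s10; s10-1->s10; s11-0->s12; s11-1->s11; s12-0->s13; s12-1->s12; s13-0->s14; s13-1->s13; s14-0->s14; s14-1->s14

Build one automaton per condition and run them in lockstep. One (6 states) tracks whether the input so far still matches the prefix `1011`; the other (6 states) tracks the count of `0`s, saturating at 5. Each combined state is a pair, one component from each; accept when both components accept.
With 15 states:
          0    1  
>  s0     s1   s2 
   s1     s3   s1 
   s2     s4   s5 
   s3     s6   s3 
   s4     s3   s7 
   s5     s1   s5 
   s6     s8   s6 
   s7     s3   s9 
   s8    s10   s8 
 * s9    s11   s9 
   s10   s10  s10 
 * s11   s12  s11 
 * s12   s13  s12 
 * s13   s14  s13 
   s14   s14  s14 
(> = start, * = accepting)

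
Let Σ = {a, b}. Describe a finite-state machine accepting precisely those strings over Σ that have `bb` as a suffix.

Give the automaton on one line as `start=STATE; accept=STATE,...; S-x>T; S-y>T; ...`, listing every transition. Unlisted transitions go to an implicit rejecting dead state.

start=q0; accept=q2; q0-a>q0; q0-b>q1; q1-a>q0; q1-b>q2; q2-a>q0; q2-b>q2

Let each state record the length of the longest suffix of the input read so far that is also a prefix of `bb`. q1 means the last symbol is `b`; q2 means the last 2 symbols are `bb`. Accept only at q2, where the string currently ends in `bb`.
3 states suffice.
        a   b  
>  q0   q0  q1 
   q1   q0  q2 
 * q2   q0  q2 
(> = start, * = accepting)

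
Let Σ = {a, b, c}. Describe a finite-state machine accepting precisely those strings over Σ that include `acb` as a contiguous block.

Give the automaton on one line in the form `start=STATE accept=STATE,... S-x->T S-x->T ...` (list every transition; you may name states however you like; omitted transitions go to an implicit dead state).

start=q0 accept=q3 q0-a->q1 q0-b->q0 q0-c->q0 q1-a->q1 q1-b->q0 q1-c->q2 q2-a->q1 q2-b->q3 q2-c->q0 q3-a->q3 q3-b->q3 q3-c->q3

Track how much of `acb` has been matched so far: state q0 is no progress, q3 is the absorbing accept state reached once `acb` has occurred. Intermediate states record partial matches; on a mismatch, fall back to the longest reusable overlap.
A 4-state machine:
        a   b   c  
>  q0   q1  q0  q0 
   q1   q1  q0  q2 
   q2   q1  q3  q0 
 * q3   q3  q3  q3 
(> = start, * = accepting)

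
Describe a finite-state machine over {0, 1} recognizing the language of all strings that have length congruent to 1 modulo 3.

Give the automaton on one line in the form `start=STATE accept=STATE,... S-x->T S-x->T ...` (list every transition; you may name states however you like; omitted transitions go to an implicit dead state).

start=A accept=B A-0->B A-1->B B-0->C B-1->C C-0->A C-1->A

Only the length mod 3 matters, so use a 3-cycle: from any state, every input symbol moves to the next state, wrapping C back to A. Mark B accepting.
A 3-state machine:
       0  1 
>  A   B  B 
 * B   C  C 
   C   A  A 
(> = start, * = accepting)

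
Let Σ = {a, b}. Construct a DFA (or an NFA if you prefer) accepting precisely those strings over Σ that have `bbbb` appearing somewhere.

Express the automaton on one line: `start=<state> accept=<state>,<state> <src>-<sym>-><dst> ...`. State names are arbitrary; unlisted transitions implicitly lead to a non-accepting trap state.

start=q0 accept=q4 q0-a->q0 q0-b->q1 q1-a->q0 q1-b->q2 q2-a->q0 q2-b->q3 q3-a->q0 q3-b->q4 q4-a->q4 q4-b->q4

States q0..q3 record the length of the longest prefix of `bbbb` that matches the current input suffix. Reaching q4 means `bbbb` has been seen, and we stay there forever. Accept from q4.
        a   b  
>  q0   q0  q1 
   q1   q0  q2 
   q2   q0  q3 
   q3   q0  q4 
 * q4   q4  q4 
(> = start, * = accepting)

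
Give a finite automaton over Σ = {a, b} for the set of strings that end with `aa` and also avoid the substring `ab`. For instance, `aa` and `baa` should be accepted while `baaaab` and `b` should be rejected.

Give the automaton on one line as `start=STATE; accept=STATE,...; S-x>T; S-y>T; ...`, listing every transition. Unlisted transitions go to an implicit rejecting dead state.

Build one automaton per condition and run them in lockstep. One (3 states) tracks how much of the suffix `aa` has currently been matched; the other (3 states) tracks partial matches of the forbidden pattern `ab`. Each combined state is a pair, one component from each; accept when both components accept. Equivalent product states are then merged.
4 states suffice.
        a   b  
>  q0   q1  q0 
   q1   q2  q3 
 * q2   q2  q3 
   q3   q3  q3 
(> = start, * = accepting)

start=q0; accept=q2; q0-a>q1; q0-b>q0; q1-a>q2; q1-b>q3; q2-a>q2; q2-b>q3; q3-a>q3; q3-b>q3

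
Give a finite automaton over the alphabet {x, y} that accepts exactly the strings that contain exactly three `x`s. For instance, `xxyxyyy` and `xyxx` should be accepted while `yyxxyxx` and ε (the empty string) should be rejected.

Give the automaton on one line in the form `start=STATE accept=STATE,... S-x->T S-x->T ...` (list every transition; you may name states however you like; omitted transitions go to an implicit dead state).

Count `x`s, saturating at 4: states q0 through q3 mean 0 through 3 `x`s seen; q4 means more than 3. Each `x` increments (capped at q4); other symbols loop. Accept from {q3}.
5 states suffice.
        x   y  
>  q0   q1  q0 
   q1   q2  q1 
   q2   q3  q2 
 * q3   q4  q3 
   q4   q4  q4 
(> = start, * = accepting)

start=q0 accept=q3 q0-x->q1 q0-y->q0 q1-x->q2 q1-y->q1 q2-x->q3 q2-y->q2 q3-x->q4 q3-y->q3 q4-x->q4 q4-y->q4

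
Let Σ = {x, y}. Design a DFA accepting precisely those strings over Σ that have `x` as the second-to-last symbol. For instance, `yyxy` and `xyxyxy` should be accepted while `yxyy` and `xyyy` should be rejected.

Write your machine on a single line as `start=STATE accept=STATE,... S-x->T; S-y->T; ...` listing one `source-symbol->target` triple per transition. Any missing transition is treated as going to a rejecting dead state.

A DFA must remember the last 2 symbols (since which symbol is second-to-last isn't known until the input ends). Use one state per possible window of the last ≤2 symbols; accept from those whose window starts with `x`.
        x   y  
>  q0   q1  q2 
   q1   q3  q4 
   q2   q5  q6 
 * q3   q3  q4 
 * q4   q5  q6 
   q5   q3  q4 
   q6   q5  q6 
(> = start, * = accepting)

start=q0; accept=q3,q4; q0-x->q1; q0-y->q2; q1-x->q3; q1-y->q4; q2-x->q5; q2-y->q6; q3-x->q3; q3-y->q4; q4-x->q5; q4-y->q6; q5-x->q3; q5-y->q4; q6-x->q5; q6-y->q6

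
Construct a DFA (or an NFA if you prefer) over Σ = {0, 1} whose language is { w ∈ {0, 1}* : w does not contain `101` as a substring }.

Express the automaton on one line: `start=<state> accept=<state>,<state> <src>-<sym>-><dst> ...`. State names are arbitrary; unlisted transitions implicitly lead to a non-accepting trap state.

This is the complement of 'contains `101`'. Use the same substring-matching states — q0 through q3 holding how much of `101` has just been matched — but flip the accepting set: everything except the trap q3 accepts.
        0   1  
>* q0   q0  q1 
 * q1   q2  q1 
 * q2   q0  q3 
   q3   q3  q3 
(> = start, * = accepting)

start=q0 accept=q0,q1,q2 q0-0->q0 q0-1->q1 q1-0->q2 q1-1->q1 q2-0->q0 q2-1->q3 q3-0->q3 q3-1->q3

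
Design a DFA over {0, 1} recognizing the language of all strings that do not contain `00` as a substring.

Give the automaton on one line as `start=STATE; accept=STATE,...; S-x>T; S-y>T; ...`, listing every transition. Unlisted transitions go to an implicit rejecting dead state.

start=q0; accept=q0,q1; q0-0>q1; q0-1>q0; q1-0>q2; q1-1>q0; q2-0>q2; q2-1>q2

Track partial matches of the forbidden pattern `00`. State q2 is a dead state reached once `00` has occurred; every other state accepts. q0 means no part of `00` is currently matched.
A 3-state machine:
        0   1  
>* q0   q1  q0 
 * q1   q2  q0 
   q2   q2  q2 
(> = start, * = accepting)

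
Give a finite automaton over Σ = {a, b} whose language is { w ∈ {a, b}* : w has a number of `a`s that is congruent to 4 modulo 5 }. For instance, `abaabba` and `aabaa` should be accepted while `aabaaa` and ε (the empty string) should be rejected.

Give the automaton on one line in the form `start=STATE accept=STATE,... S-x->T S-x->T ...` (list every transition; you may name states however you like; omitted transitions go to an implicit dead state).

start=q0 accept=q4 q0-a->q1 q0-b->q0 q1-a->q2 q1-b->q1 q2-a->q3 q2-b->q2 q3-a->q4 q3-b->q3 q4-a->q0 q4-b->q4

The only thing that matters is how many `a`s have appeared, reduced mod 5. Use one state per residue: q0 for 0, …, q4 for 4. Reading `a` moves to the next residue; anything else stays put. q4 is accepting.
With 5 states:
        a   b  
>  q0   q1  q0 
   q1   q2  q1 
   q2   q3  q2 
   q3   q4  q3 
 * q4   q0  q4 
(> = start, * = accepting)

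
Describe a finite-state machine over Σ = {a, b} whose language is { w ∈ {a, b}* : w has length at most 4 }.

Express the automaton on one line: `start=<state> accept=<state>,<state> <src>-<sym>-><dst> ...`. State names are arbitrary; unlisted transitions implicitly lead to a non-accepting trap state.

start=S0 accept=S0,S1,S2,S3,S4 S0-a->S1 S0-b->S1 S1-a->S2 S1-b->S2 S2-a->S3 S2-b->S3 S3-a->S4 S3-b->S4 S4-a->S5 S4-b->S5 S5-a->S5 S5-b->S5

We only need to distinguish lengths 0, 1, …, 4, and '>4'. Chain S0 → S1 → S2 → S3 → S4 → S5 on every symbol, with S5 looping. Accepting states: {S0, S1, S2, S3, S4}.
A 6-state machine:
        a   b  
>* S0   S1  S1 
 * S1   S2  S2 
 * S2   S3  S3 
 * S3   S4  S4 
 * S4   S5  S5 
   S5   S5  S5 
(> = start, * = accepting)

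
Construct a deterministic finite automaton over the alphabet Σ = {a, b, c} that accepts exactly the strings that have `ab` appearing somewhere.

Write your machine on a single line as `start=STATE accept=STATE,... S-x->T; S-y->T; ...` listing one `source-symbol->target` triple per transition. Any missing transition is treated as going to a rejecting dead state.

start=s0; accept=s2; s0-a->s1; s0-b->s0; s0-c->s0; s1-a->s1; s1-b->s2; s1-c->s0; s2-a->s2; s2-b->s2; s2-c->s2

States s0..s1 record the length of the longest prefix of `ab` that matches the current input suffix. Reaching s2 means `ab` has been seen, and we stay there forever. Accept from s2.
A 3-state machine:
        a   b   c  
>  s0   s1  s0  s0 
   s1   s1  s2  s0 
 * s2   s2  s2  s2 
(> = start, * = accepting)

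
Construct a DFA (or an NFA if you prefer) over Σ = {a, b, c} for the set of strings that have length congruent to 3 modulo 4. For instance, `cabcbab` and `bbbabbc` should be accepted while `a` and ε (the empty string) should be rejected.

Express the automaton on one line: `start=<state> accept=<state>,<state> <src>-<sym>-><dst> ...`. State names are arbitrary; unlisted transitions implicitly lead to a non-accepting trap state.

start=q0 accept=q3 q0-a->q1 q0-b->q1 q0-c->q1 q1-a->q2 q1-b->q2 q1-c->q2 q2-a->q3 q2-b->q3 q2-c->q3 q3-a->q0 q3-b->q0 q3-c->q0

Count input length modulo 4: every symbol advances one step around the cycle q0 → q1 → q2 → q3 → q0. Accept at q3.
With 4 states:
        a   b   c  
>  q0   q1  q1  q1 
   q1   q2  q2  q2 
   q2   q3  q3  q3 
 * q3   q0  q0  q0 
(> = start, * = accepting)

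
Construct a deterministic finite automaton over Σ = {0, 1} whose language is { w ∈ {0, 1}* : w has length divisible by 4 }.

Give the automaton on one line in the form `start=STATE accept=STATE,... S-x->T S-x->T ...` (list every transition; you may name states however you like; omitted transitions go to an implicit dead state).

start=S0 accept=S0 S0-0->S1 S0-1->S1 S1-0->S2 S1-1->S2 S2-0->S3 S2-1->S3 S3-0->S0 S3-1->S0

Only the length mod 4 matters, so use a 4-cycle: from any state, every input symbol moves to the next state, wrapping S3 back to S0. Mark S0 accepting.
A 4-state machine:
        0   1  
>* S0   S1  S1 
   S1   S2  S2 
   S2   S3  S3 
   S3   S0  S0 
(> = start, * = accepting)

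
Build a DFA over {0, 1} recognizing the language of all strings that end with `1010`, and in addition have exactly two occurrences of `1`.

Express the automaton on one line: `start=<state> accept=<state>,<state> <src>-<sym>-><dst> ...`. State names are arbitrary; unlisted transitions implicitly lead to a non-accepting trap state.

start=q0 accept=q8 q0-0->q0 q0-1->q1 q1-0->q2 q1-1->q3 q2-0->q4 q2-1->q5 q3-0->q6 q3-1->q7 q4-0->q4 q4-1->q3 q5-0->q8 q5-1->q7 q6-0->q9 q6-1->q10 q7-0->q11 q7-1->q7 q8-0->q9 q8-1->q10 q9-0->q9 q9-1->q7 q10-0->q12 q10-1->q7 q11-0->q13 q11-1->q10 q12-0->q13 q12-1->q10 q13-0->q13 q13-1->q7

Build one automaton per condition and run them in lockstep. One (5 states) tracks how much of the suffix `1010` has currently been matched; the other (4 states) tracks the count of `1`s, saturating at 3. Each combined state is a pair, one component from each; accept when both components accept.
A 14-state machine:
          0    1  
>  q0     q0   q1 
   q1     q2   q3 
   q2     q4   q5 
   q3     q6   q7 
   q4     q4   q3 
   q5     q8   q7 
   q6     q9  q10 
   q7    q11   q7 
 * q8     q9  q10 
   q9     q9   q7 
   q10   q12   q7 
   q11   q13  q10 
   q12   q13  q10 
   q13   q13   q7 
(> = start, * = accepting)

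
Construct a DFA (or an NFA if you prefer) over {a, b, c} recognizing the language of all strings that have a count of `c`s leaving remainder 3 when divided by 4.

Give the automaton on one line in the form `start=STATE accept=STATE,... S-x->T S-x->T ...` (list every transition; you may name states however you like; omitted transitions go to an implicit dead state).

The only thing that matters is how many `c`s have appeared, reduced mod 4. Use one state per residue: S0 for 0, …, S3 for 3. Reading `c` moves to the next residue; anything else stays put. S3 is accepting.
A 4-state machine:
        a   b   c  
>  S0   S0  S0  S1 
   S1   S1  S1  S2 
   S2   S2  S2  S3 
 * S3   S3  S3  S0 
(> = start, * = accepting)

start=S0 accept=S3 S0-a->S0 S0-b->S0 S0-c->S1 S1-a->S1 S1-b->S1 S1-c->S2 S2-a->S2 S2-b->S2 S2-c->S3 S3-a->S3 S3-b->S3 S3-c->S0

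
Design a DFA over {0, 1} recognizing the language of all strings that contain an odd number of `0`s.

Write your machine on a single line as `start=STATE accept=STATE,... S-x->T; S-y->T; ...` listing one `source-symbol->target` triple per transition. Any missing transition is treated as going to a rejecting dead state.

Keep the running count of `0`s modulo 2: each `0` advances along the cycle q0 → q1 → q0 while other symbols loop. Accept at q1.
A 2-state machine:
        0   1  
>  q0   q1  q0 
 * q1   q0  q1 
(> = start, * = accepting)

start=q0; accept=q1; q0-0->q1; q0-1->q0; q1-0->q0; q1-1->q1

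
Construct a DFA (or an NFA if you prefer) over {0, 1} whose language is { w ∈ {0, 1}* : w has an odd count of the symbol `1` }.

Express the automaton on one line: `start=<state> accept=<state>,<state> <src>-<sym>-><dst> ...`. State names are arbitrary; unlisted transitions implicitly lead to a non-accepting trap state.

start=q0 accept=q1 q0-0->q0 q0-1->q1 q1-0->q1 q1-1->q0

The only thing that matters is how many `1`s have appeared, reduced mod 2. Use one state per residue: q0 for 0, …, q1 for 1. Reading `1` moves to the next residue; anything else stays put. q1 is accepting.
With 2 states:
        0   1  
>  q0   q0  q1 
 * q1   q1  q0 
(> = start, * = accepting)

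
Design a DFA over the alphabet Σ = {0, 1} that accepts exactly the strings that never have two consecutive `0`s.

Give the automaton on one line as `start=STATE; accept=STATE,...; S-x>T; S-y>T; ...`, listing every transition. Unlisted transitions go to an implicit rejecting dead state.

Track partial matches of the forbidden pattern `00`. State S2 is a dead state reached once `00` has occurred; every other state accepts. S0 means no part of `00` is currently matched.
With 3 states:
        0   1  
>* S0   S1  S0 
 * S1   S2  S0 
   S2   S2  S2 
(> = start, * = accepting)

start=S0; accept=S0,S1; S0-0>S1; S0-1>S0; S1-0>S2; S1-1>S0; S2-0>S2; S2-1>S2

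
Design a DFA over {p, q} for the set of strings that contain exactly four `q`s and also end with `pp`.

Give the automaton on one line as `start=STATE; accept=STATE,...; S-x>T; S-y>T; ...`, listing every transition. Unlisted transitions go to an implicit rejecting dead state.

Build one automaton per condition and run them in lockstep. One (6 states) tracks the count of `q`s, saturating at 5; the other (3 states) tracks how much of the suffix `pp` has currently been matched. Each combined state is a pair, one component from each; accept when both components accept. Minimizing collapses redundant product states.
An 8-state machine:
        p   q  
>  S0   S0  S1 
   S1   S1  S2 
   S2   S2  S3 
   S3   S3  S4 
   S4   S5  S6 
   S5   S7  S6 
   S6   S6  S6 
 * S7   S7  S6 
(> = start, * = accepting)

start=S0; accept=S7; S0-p>S0; S0-q>S1; S1-p>S1; S1-q>S2; S2-p>S2; S2-q>S3; S3-p>S3; S3-q>S4; S4-p>S5; S4-q>S6; S5-p>S7; S5-q>S6; S6-p>S6; S6-q>S6; S7-p>S7; S7-q>S6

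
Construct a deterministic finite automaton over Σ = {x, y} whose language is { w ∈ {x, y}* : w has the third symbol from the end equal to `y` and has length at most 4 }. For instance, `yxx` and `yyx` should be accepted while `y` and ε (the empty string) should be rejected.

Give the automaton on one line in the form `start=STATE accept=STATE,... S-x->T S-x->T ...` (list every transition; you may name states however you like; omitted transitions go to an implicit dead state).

Run two small machines in parallel and take their product. The first has 15 states tracking the last 3 symbols read; the second has 6 states tracking the input length, saturating at 5. A product state is a pair (one from each), accepting exactly when both do. Minimizing collapses redundant product states.
        x   y  
>  s0   s1  s2 
   s1   s3  s4 
   s2   s5  s6 
   s3   s3  s3 
   s4   s5  s5 
   s5   s7  s7 
   s6   s8  s8 
 * s7   s3  s3 
 * s8   s7  s7 
(> = start, * = accepting)

start=s0 accept=s7,s8 s0-x->s1 s0-y->s2 s1-x->s3 s1-y->s4 s2-x->s5 s2-y->s6 s3-x->s3 s3-y->s3 s4-x->s5 s4-y->s5 s5-x->s7 s5-y->s7 s6-x->s8 s6-y->s8 s7-x->s3 s7-y->s3 s8-x->s7 s8-y->s7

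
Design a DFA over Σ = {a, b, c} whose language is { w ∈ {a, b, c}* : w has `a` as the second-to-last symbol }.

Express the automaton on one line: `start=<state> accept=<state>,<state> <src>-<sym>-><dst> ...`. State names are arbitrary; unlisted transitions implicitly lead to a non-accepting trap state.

Because acceptance depends on a position counted from the end, the machine has to buffer the most recent 2 symbols. Make each state the string of the last up-to-2 symbols read; on input `x` shift the window left and append `x`. Accept when the buffered window has length 2 and begins with `a`.
          a    b    c  
>  s0     s1   s2   s3 
   s1     s4   s5   s6 
   s2     s7   s8   s9 
   s3    s10  s11  s12 
 * s4     s4   s5   s6 
 * s5     s7   s8   s9 
 * s6    s10  s11  s12 
   s7     s4   s5   s6 
   s8     s7   s8   s9 
   s9    s10  s11  s12 
   s10    s4   s5   s6 
   s11    s7   s8   s9 
   s12   s10  s11  s12 
(> = start, * = accepting)

start=s0 accept=s4,s5,s6 s0-a->s1 s0-b->s2 s0-c->s3 s1-a->s4 s1-b->s5 s1-c->s6 s2-a->s7 s2-b->s8 s2-c->s9 s3-a->s10 s3-b->s11 s3-c->s12 s4-a->s4 s4-b->s5 s4-c->s6 s5-a->s7 s5-b->s8 s5-c->s9 s6-a->s10 s6-b->s11 s6-c->s12 s7-a->s4 s7-b->s5 s7-c->s6 s8-a->s7 s8-b->s8 s8-c->s9 s9-a->s10 s9-b->s11 s9-c->s12 s10-a->s4 s10-b->s5 s10-c->s6 s11-a->s7 s11-b->s8 s11-c->s9 s12-a->s10 s12-b->s11 s12-c->s12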